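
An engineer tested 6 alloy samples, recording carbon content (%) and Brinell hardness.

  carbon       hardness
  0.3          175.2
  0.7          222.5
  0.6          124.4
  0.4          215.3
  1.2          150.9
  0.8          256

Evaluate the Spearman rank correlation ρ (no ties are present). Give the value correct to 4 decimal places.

0.1429

Rank carbon: 1, 4, 3, 2, 6, 5
Rank hardness: 3, 5, 1, 4, 2, 6
d = rank(carbon) − rank(hardness): -2, -1, 2, -2, 4, -1; Σd² = 30
ρ = 1 − 6Σd² / [n(n²−1)] = 1 − 6×30 / (6×35) = 1 − 180/210 ≈ 0.1429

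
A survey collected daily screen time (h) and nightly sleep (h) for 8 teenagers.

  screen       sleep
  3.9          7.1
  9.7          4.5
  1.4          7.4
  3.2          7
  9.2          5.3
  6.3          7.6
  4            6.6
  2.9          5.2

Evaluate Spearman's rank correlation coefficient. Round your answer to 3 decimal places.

-0.357

Rank screen: 4, 8, 1, 3, 7, 6, 5, 2
Rank sleep: 6, 1, 7, 5, 3, 8, 4, 2
d = rank(screen) − rank(sleep): -2, 7, -6, -2, 4, -2, 1, 0; Σd² = 114
ρ = 1 − 6Σd² / [n(n²−1)] = 1 − 6×114 / (8×63) = 1 − 684/504 ≈ -0.357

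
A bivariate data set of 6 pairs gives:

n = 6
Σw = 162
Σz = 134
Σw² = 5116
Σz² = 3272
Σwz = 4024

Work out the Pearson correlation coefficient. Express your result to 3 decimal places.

0.892

r = (nΣwz − ΣwΣz) / √[(nΣw² − (Σw)²)(nΣz² − (Σz)²)]
Numerator: 6×4024 − 162×134 = 2436
Denominator: √[(30696 − 26244)(19632 − 17956)] = √[4452 × 1676] = 2731.5842
r = 2436 / 2731.5842 ≈ 0.892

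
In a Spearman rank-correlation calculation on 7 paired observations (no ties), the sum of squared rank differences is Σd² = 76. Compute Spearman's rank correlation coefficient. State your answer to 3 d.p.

ρ = 1 − 6Σd² / [n(n²−1)] = 1 − 6×76 / (7×48)
  = 1 − 456/336 = 1 − 1.3571 ≈ -0.357

-0.357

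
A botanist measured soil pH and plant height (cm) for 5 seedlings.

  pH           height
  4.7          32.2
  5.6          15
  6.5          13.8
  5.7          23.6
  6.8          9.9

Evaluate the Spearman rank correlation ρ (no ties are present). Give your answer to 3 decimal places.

Rank pH: 1, 2, 4, 3, 5
Rank height: 5, 3, 2, 4, 1
d = rank(pH) − rank(height): -4, -1, 2, -1, 4; Σd² = 38
ρ = 1 − 6Σd² / [n(n²−1)] = 1 − 6×38 / (5×24) = 1 − 228/120 ≈ -0.900

-0.900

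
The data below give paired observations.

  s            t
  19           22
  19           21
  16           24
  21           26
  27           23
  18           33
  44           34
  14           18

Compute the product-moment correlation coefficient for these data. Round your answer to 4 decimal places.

0.6250

n = 8, Σs = 178, Σt = 201, Σs² = 4604, Σt² = 5275, Σst = 4710
nΣst − ΣsΣt = 37680 − 35778 = 1902
nΣs² − (Σs)² = 36832 − 31684 = 5148; nΣt² − (Σt)² = 42200 − 40401 = 1799
r = 1902 / √(5148 × 1799) = 1902 / 3043.2305 ≈ 0.6250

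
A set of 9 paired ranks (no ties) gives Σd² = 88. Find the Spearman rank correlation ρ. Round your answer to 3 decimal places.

0.267

ρ = 1 − 6Σd² / [n(n²−1)] = 1 − 6×88 / (9×80)
  = 1 − 528/720 = 1 − 0.7333 ≈ 0.267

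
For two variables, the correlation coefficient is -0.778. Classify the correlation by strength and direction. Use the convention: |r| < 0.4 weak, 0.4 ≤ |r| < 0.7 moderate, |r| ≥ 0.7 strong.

strong negative

r = -0.778 < 0 so the relationship is negative.
|r| = 0.778, which falls in the strong range.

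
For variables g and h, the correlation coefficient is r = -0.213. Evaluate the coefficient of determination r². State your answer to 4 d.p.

r² = (-0.213)² = 0.0454

0.0454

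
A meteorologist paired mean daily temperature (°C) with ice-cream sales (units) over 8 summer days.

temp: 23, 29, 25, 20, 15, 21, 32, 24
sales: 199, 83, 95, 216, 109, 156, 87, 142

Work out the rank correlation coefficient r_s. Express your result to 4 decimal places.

Rank temp: 4, 7, 6, 2, 1, 3, 8, 5
Rank sales: 7, 1, 3, 8, 4, 6, 2, 5
d = rank(temp) − rank(sales): -3, 6, 3, -6, -3, -3, 6, 0; Σd² = 144
ρ = 1 − 6Σd² / [n(n²−1)] = 1 − 6×144 / (8×63) = 1 − 864/504 ≈ -0.7143

-0.7143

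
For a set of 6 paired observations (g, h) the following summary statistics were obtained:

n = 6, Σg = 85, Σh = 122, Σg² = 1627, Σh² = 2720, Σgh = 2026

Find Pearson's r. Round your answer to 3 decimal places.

r = (nΣgh − ΣgΣh) / √[(nΣg² − (Σg)²)(nΣh² − (Σh)²)]
Numerator: 6×2026 − 85×122 = 1786
Denominator: √[(9762 − 7225)(16320 − 14884)] = √[2537 × 1436] = 1908.6990
r = 1786 / 1908.6990 ≈ 0.936

0.936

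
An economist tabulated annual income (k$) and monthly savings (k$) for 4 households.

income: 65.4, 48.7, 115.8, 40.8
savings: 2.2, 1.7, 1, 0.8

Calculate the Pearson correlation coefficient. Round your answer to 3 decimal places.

-0.163

n = 4, Σx = 270.7, Σy = 5.7, Σx² = 21723.13, Σy² = 9.37, Σxy = 375.11
nΣxy − ΣxΣy = 1500.44 − 1542.99 = -42.55
nΣx² − (Σx)² = 86892.52 − 73278.49 = 13614.03; nΣy² − (Σy)² = 37.48 − 32.49 = 4.99
r = -42.55 / √(13614.03 × 4.99) = -42.55 / 260.6415 ≈ -0.163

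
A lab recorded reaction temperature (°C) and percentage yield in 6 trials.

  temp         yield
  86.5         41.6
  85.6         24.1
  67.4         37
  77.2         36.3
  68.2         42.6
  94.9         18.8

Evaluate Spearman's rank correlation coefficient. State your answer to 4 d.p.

-0.5429

Rank temp: 5, 4, 1, 3, 2, 6
Rank yield: 5, 2, 4, 3, 6, 1
d = rank(temp) − rank(yield): 0, 2, -3, 0, -4, 5; Σd² = 54
ρ = 1 − 6Σd² / [n(n²−1)] = 1 − 6×54 / (6×35) = 1 − 324/210 ≈ -0.5429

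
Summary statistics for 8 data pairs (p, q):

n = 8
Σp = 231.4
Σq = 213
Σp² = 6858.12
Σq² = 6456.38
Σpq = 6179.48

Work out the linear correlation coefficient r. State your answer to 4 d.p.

0.0513

r = (nΣpq − ΣpΣq) / √[(nΣp² − (Σp)²)(nΣq² − (Σq)²)]
Numerator: 8×6179.48 − 231.4×213 = 147.64
Denominator: √[(54864.96 − 53545.96)(51651.04 − 45369)] = √[1319 × 6282.04] = 2878.5432
r = 147.64 / 2878.5432 ≈ 0.0513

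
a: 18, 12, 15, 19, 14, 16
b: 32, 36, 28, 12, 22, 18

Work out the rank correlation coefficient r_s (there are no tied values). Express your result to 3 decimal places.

-0.600

Rank a: 5, 1, 3, 6, 2, 4
Rank b: 5, 6, 4, 1, 3, 2
d = rank(a) − rank(b): 0, -5, -1, 5, -1, 2; Σd² = 56
ρ = 1 − 6Σd² / [n(n²−1)] = 1 − 6×56 / (6×35) = 1 − 336/210 ≈ -0.600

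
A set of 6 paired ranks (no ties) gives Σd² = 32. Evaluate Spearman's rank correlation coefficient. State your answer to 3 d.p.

ρ = 1 − 6Σd² / [n(n²−1)] = 1 − 6×32 / (6×35)
  = 1 − 192/210 = 1 − 0.9143 ≈ 0.086

0.086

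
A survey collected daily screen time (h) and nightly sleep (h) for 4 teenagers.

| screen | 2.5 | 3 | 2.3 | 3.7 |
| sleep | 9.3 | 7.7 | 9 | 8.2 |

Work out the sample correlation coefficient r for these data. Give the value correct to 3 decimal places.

-0.682

n = 4, Σx = 11.5, Σy = 34.2, Σx² = 34.23, Σy² = 294.02, Σxy = 97.39
nΣxy − ΣxΣy = 389.56 − 393.3 = -3.74
nΣx² − (Σx)² = 136.92 − 132.25 = 4.67; nΣy² − (Σy)² = 1176.08 − 1169.64 = 6.44
r = -3.74 / √(4.67 × 6.44) = -3.74 / 5.4840 ≈ -0.682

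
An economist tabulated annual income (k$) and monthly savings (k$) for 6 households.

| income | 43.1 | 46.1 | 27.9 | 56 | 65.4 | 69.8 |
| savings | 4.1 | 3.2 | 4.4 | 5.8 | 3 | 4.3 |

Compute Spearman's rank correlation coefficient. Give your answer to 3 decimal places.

Rank income: 2, 3, 1, 4, 5, 6
Rank savings: 3, 2, 5, 6, 1, 4
d = rank(income) − rank(savings): -1, 1, -4, -2, 4, 2; Σd² = 42
ρ = 1 − 6Σd² / [n(n²−1)] = 1 − 6×42 / (6×35) = 1 − 252/210 ≈ -0.200

-0.200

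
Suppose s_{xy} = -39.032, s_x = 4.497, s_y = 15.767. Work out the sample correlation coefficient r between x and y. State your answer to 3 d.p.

-0.550

r = Cov(x,y) / (s_x · s_y) = -39.032 / (4.497 × 15.767)
  = -39.032 / 70.9042 ≈ -0.550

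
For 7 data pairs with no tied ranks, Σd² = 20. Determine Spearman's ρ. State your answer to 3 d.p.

0.643

ρ = 1 − 6Σd² / [n(n²−1)] = 1 − 6×20 / (7×48)
  = 1 − 120/336 = 1 − 0.3571 ≈ 0.643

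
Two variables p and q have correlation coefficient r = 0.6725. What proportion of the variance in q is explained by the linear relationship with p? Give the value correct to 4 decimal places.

0.4523

r² = (0.6725)² = 0.4523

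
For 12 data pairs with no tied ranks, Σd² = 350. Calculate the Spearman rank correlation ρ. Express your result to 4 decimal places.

-0.2238

ρ = 1 − 6Σd² / [n(n²−1)] = 1 − 6×350 / (12×143)
  = 1 − 2100/1716 = 1 − 1.22378 ≈ -0.2238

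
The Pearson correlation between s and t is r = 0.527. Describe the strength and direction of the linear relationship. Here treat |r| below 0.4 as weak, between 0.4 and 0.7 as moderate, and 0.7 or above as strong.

r = 0.527 > 0 so the relationship is positive.
|r| = 0.527, which falls in the moderate range.

moderate positive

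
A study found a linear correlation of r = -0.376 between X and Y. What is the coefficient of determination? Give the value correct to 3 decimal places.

0.141

r² = (-0.376)² = 0.141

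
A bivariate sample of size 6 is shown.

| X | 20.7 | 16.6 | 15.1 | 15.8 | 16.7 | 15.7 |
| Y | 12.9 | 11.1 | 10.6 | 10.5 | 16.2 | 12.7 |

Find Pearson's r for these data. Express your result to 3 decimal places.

n = 6, ΣX = 100.6, ΣY = 74, ΣX² = 1707.08, ΣY² = 935.96, ΣXY = 1247.18
nΣXY − ΣXΣY = 7483.08 − 7444.4 = 38.68
nΣX² − (ΣX)² = 10242.48 − 10120.36 = 122.12; nΣY² − (ΣY)² = 5615.76 − 5476 = 139.76
r = 38.68 / √(122.12 × 139.76) = 38.68 / 130.6426 ≈ 0.296

0.296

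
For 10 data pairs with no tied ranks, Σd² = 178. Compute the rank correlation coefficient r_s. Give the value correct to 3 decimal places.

ρ = 1 − 6Σd² / [n(n²−1)] = 1 − 6×178 / (10×99)
  = 1 − 1068/990 = 1 − 1.0788 ≈ -0.079

-0.079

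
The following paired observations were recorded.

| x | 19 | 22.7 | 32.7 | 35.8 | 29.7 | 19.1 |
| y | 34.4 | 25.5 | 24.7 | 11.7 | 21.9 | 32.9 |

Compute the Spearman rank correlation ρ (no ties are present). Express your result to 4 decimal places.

Rank x: 1, 3, 5, 6, 4, 2
Rank y: 6, 4, 3, 1, 2, 5
d = rank(x) − rank(y): -5, -1, 2, 5, 2, -3; Σd² = 68
ρ = 1 − 6Σd² / [n(n²−1)] = 1 − 6×68 / (6×35) = 1 − 408/210 ≈ -0.9429

-0.9429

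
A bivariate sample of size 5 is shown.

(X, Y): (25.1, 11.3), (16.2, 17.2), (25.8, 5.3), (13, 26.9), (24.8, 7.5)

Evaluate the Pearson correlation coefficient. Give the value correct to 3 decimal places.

n = 5, ΣX = 104.9, ΣY = 68.2, ΣX² = 2342.13, ΣY² = 1231.48, ΣXY = 1234.71
nΣXY − ΣXΣY = 6173.55 − 7154.18 = -980.63
nΣX² − (ΣX)² = 11710.65 − 11004.01 = 706.64; nΣY² − (ΣY)² = 6157.4 − 4651.24 = 1506.16
r = -980.63 / √(706.64 × 1506.16) = -980.63 / 1031.6554 ≈ -0.951

-0.951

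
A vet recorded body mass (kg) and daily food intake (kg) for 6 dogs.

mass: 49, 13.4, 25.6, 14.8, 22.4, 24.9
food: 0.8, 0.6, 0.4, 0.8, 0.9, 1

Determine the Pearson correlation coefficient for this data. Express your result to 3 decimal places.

n = 6, Σx = 150.1, Σy = 4.5, Σx² = 4576.73, Σy² = 3.61, Σxy = 114.38
nΣxy − ΣxΣy = 686.28 − 675.45 = 10.83
nΣx² − (Σx)² = 27460.38 − 22530.01 = 4930.37; nΣy² − (Σy)² = 21.66 − 20.25 = 1.41
r = 10.83 / √(4930.37 × 1.41) = 10.83 / 83.3776 ≈ 0.130

0.130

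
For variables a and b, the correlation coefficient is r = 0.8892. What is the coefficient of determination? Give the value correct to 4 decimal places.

r² = (0.8892)² = 0.7907

0.7907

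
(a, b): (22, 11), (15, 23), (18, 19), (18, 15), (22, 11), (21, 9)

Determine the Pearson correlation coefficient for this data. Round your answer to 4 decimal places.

-0.9370

n = 6, Σa = 116, Σb = 88, Σa² = 2282, Σb² = 1438, Σab = 1630
nΣab − ΣaΣb = 9780 − 10208 = -428
nΣa² − (Σa)² = 13692 − 13456 = 236; nΣb² − (Σb)² = 8628 − 7744 = 884
r = -428 / √(236 × 884) = -428 / 456.7538 ≈ -0.9370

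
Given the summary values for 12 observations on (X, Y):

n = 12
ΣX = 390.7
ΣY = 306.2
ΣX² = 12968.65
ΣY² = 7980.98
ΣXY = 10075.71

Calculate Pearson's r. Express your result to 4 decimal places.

0.5212

r = (nΣXY − ΣXΣY) / √[(nΣX² − (ΣX)²)(nΣY² − (ΣY)²)]
Numerator: 12×10075.71 − 390.7×306.2 = 1276.18
Denominator: √[(155623.8 − 152646.49)(95771.76 − 93758.44)] = √[2977.31 × 2013.32] = 2448.3214
r = 1276.18 / 2448.3214 ≈ 0.5212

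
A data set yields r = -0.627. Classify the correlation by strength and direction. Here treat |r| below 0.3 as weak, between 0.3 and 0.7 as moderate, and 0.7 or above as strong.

r = -0.627 < 0 so the relationship is negative.
|r| = 0.627, which falls in the moderate range.

moderate negative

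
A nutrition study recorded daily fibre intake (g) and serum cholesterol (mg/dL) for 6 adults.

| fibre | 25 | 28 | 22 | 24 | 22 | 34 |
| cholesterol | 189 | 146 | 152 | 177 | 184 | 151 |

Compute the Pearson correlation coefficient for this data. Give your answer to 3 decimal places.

n = 6, Σx = 155, Σy = 999, Σx² = 4109, Σy² = 168127, Σxy = 25587
nΣxy − ΣxΣy = 153522 − 154845 = -1323
nΣx² − (Σx)² = 24654 − 24025 = 629; nΣy² − (Σy)² = 1008762 − 998001 = 10761
r = -1323 / √(629 × 10761) = -1323 / 2601.6666 ≈ -0.509

-0.509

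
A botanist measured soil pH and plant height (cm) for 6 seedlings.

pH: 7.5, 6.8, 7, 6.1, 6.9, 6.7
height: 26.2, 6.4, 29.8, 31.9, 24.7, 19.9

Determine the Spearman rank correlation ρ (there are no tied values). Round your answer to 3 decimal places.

0.029

Rank pH: 6, 3, 5, 1, 4, 2
Rank height: 4, 1, 5, 6, 3, 2
d = rank(pH) − rank(height): 2, 2, 0, -5, 1, 0; Σd² = 34
ρ = 1 − 6Σd² / [n(n²−1)] = 1 − 6×34 / (6×35) = 1 − 204/210 ≈ 0.029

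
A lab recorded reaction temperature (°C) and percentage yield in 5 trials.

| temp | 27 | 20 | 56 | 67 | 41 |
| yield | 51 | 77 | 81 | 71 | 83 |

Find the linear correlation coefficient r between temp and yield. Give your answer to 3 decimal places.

n = 5, Σx = 211, Σy = 363, Σx² = 10435, Σy² = 27021, Σxy = 15613
nΣxy − ΣxΣy = 78065 − 76593 = 1472
nΣx² − (Σx)² = 52175 − 44521 = 7654; nΣy² − (Σy)² = 135105 − 131769 = 3336
r = 1472 / √(7654 × 3336) = 1472 / 5053.0925 ≈ 0.291

0.291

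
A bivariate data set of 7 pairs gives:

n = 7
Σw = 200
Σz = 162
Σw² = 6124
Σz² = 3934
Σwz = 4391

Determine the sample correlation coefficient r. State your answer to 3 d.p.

r = (nΣwz − ΣwΣz) / √[(nΣw² − (Σw)²)(nΣz² − (Σz)²)]
Numerator: 7×4391 − 200×162 = -1663
Denominator: √[(42868 − 40000)(27538 − 26244)] = √[2868 × 1294] = 1926.4454
r = -1663 / 1926.4454 ≈ -0.863

-0.863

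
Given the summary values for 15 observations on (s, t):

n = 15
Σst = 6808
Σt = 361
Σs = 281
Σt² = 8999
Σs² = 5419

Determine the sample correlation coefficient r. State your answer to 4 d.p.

r = (nΣst − ΣsΣt) / √[(nΣs² − (Σs)²)(nΣt² − (Σt)²)]
Numerator: 15×6808 − 281×361 = 679
Denominator: √[(81285 − 78961)(134985 − 130321)] = √[2324 × 4664] = 3292.2843
r = 679 / 3292.2843 ≈ 0.2062

0.2062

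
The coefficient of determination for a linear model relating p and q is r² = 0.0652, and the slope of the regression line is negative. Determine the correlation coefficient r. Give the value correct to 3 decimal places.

-0.255

|r| = √0.0652 = 0.255
The association is negative, so r = −0.255.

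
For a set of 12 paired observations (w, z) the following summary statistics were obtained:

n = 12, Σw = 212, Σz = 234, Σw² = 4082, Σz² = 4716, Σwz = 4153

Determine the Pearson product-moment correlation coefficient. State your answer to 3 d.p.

0.084

r = (nΣwz − ΣwΣz) / √[(nΣw² − (Σw)²)(nΣz² − (Σz)²)]
Numerator: 12×4153 − 212×234 = 228
Denominator: √[(48984 − 44944)(56592 − 54756)] = √[4040 × 1836] = 2723.4978
r = 228 / 2723.4978 ≈ 0.084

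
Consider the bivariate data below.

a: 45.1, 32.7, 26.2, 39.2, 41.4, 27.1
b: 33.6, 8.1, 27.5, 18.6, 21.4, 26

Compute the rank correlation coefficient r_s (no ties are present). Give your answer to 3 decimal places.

0.086

Rank a: 6, 3, 1, 4, 5, 2
Rank b: 6, 1, 5, 2, 3, 4
d = rank(a) − rank(b): 0, 2, -4, 2, 2, -2; Σd² = 32
ρ = 1 − 6Σd² / [n(n²−1)] = 1 − 6×32 / (6×35) = 1 − 192/210 ≈ 0.086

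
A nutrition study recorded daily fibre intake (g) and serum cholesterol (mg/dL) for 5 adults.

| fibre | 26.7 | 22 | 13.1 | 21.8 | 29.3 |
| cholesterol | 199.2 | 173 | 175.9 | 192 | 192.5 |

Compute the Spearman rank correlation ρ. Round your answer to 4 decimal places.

0.6000

Rank fibre: 4, 3, 1, 2, 5
Rank cholesterol: 5, 1, 2, 3, 4
d = rank(fibre) − rank(cholesterol): -1, 2, -1, -1, 1; Σd² = 8
ρ = 1 − 6Σd² / [n(n²−1)] = 1 − 6×8 / (5×24) = 1 − 48/120 ≈ 0.6000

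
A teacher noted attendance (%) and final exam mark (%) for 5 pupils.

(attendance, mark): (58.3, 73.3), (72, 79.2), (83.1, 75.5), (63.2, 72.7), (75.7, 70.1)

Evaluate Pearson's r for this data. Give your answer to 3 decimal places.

0.182

n = 5, Σx = 352.3, Σy = 370.8, Σx² = 25213.23, Σy² = 27545.08, Σxy = 26151.05
nΣxy − ΣxΣy = 130755.25 − 130632.84 = 122.41
nΣx² − (Σx)² = 126066.15 − 124115.29 = 1950.86; nΣy² − (Σy)² = 137725.4 − 137492.64 = 232.76
r = 122.41 / √(1950.86 × 232.76) = 122.41 / 673.8562 ≈ 0.182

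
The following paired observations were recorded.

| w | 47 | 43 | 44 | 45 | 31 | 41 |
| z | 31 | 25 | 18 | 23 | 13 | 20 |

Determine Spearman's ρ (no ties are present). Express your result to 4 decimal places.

Rank w: 6, 3, 4, 5, 1, 2
Rank z: 6, 5, 2, 4, 1, 3
d = rank(w) − rank(z): 0, -2, 2, 1, 0, -1; Σd² = 10
ρ = 1 − 6Σd² / [n(n²−1)] = 1 − 6×10 / (6×35) = 1 − 60/210 ≈ 0.7143

0.7143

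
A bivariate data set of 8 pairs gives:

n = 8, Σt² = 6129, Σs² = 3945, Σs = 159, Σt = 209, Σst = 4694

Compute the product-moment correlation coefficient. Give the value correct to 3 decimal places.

0.745

r = (nΣst − ΣsΣt) / √[(nΣs² − (Σs)²)(nΣt² − (Σt)²)]
Numerator: 8×4694 − 159×209 = 4321
Denominator: √[(31560 − 25281)(49032 − 43681)] = √[6279 × 5351] = 5796.4583
r = 4321 / 5796.4583 ≈ 0.745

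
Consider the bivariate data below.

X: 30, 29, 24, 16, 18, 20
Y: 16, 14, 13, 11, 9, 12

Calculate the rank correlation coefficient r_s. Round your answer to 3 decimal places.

Rank X: 6, 5, 4, 1, 2, 3
Rank Y: 6, 5, 4, 2, 1, 3
d = rank(X) − rank(Y): 0, 0, 0, -1, 1, 0; Σd² = 2
ρ = 1 − 6Σd² / [n(n²−1)] = 1 − 6×2 / (6×35) = 1 − 12/210 ≈ 0.943

0.943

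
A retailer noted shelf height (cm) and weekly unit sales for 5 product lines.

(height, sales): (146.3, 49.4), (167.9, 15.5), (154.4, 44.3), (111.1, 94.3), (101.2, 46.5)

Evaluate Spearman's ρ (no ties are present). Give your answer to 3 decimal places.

Rank height: 3, 5, 4, 2, 1
Rank sales: 4, 1, 2, 5, 3
d = rank(height) − rank(sales): -1, 4, 2, -3, -2; Σd² = 34
ρ = 1 − 6Σd² / [n(n²−1)] = 1 − 6×34 / (5×24) = 1 − 204/120 ≈ -0.700

-0.700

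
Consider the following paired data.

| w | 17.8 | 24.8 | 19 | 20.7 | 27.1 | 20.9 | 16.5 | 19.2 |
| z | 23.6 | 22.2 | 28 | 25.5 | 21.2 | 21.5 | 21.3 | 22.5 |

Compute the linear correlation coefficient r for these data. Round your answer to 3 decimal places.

n = 8, Σw = 166, Σz = 185.8, Σw² = 3533.48, Σz² = 4355.68, Σwz = 3837.81
nΣwz − ΣwΣz = 30702.48 − 30842.8 = -140.32
nΣw² − (Σw)² = 28267.84 − 27556 = 711.84; nΣz² − (Σz)² = 34845.44 − 34521.64 = 323.8
r = -140.32 / √(711.84 × 323.8) = -140.32 / 480.0977 ≈ -0.292

-0.292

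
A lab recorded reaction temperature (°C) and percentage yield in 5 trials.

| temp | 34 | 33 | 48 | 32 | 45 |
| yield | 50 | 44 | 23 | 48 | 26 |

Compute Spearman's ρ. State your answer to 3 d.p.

-0.700

Rank temp: 3, 2, 5, 1, 4
Rank yield: 5, 3, 1, 4, 2
d = rank(temp) − rank(yield): -2, -1, 4, -3, 2; Σd² = 34
ρ = 1 − 6Σd² / [n(n²−1)] = 1 − 6×34 / (5×24) = 1 − 204/120 ≈ -0.700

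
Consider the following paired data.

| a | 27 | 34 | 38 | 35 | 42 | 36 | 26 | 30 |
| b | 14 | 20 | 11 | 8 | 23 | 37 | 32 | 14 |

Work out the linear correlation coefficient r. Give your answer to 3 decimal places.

n = 8, Σa = 268, Σb = 159, Σa² = 9190, Σb² = 3899, Σab = 5306
nΣab − ΣaΣb = 42448 − 42612 = -164
nΣa² − (Σa)² = 73520 − 71824 = 1696; nΣb² − (Σb)² = 31192 − 25281 = 5911
r = -164 / √(1696 × 5911) = -164 / 3166.2369 ≈ -0.052

-0.052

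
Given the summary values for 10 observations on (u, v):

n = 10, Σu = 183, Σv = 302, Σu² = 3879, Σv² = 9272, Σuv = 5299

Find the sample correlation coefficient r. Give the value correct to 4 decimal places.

-0.8029

r = (nΣuv − ΣuΣv) / √[(nΣu² − (Σu)²)(nΣv² − (Σv)²)]
Numerator: 10×5299 − 183×302 = -2276
Denominator: √[(38790 − 33489)(92720 − 91204)] = √[5301 × 1516] = 2834.8397
r = -2276 / 2834.8397 ≈ -0.8029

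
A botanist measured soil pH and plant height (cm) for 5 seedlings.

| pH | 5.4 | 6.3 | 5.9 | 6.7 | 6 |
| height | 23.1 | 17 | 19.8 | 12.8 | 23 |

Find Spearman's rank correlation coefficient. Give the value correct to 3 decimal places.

Rank pH: 1, 4, 2, 5, 3
Rank height: 5, 2, 3, 1, 4
d = rank(pH) − rank(height): -4, 2, -1, 4, -1; Σd² = 38
ρ = 1 − 6Σd² / [n(n²−1)] = 1 − 6×38 / (5×24) = 1 − 228/120 ≈ -0.900

-0.900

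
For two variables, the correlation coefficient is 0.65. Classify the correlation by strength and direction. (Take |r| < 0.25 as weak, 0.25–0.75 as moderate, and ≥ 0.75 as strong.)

moderate positive

r = 0.65 > 0 so the relationship is positive.
|r| = 0.65, which falls in the moderate range.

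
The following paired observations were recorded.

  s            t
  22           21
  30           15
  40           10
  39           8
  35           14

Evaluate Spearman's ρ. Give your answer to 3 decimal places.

Rank s: 1, 2, 5, 4, 3
Rank t: 5, 4, 2, 1, 3
d = rank(s) − rank(t): -4, -2, 3, 3, 0; Σd² = 38
ρ = 1 − 6Σd² / [n(n²−1)] = 1 − 6×38 / (5×24) = 1 − 228/120 ≈ -0.900

-0.900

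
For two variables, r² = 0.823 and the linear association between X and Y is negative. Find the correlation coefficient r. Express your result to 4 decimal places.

-0.9072

|r| = √0.823 = 0.9072
The association is negative, so r = −0.9072.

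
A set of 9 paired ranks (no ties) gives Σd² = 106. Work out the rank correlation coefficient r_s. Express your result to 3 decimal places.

0.117

ρ = 1 − 6Σd² / [n(n²−1)] = 1 − 6×106 / (9×80)
  = 1 − 636/720 = 1 − 0.8833 ≈ 0.117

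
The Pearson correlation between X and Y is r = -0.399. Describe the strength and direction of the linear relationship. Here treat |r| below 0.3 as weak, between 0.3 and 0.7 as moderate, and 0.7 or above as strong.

moderate negative

r = -0.399 < 0 so the relationship is negative.
|r| = 0.399, which falls in the moderate range.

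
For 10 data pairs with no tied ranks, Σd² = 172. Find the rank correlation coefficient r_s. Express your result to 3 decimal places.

-0.042

ρ = 1 − 6Σd² / [n(n²−1)] = 1 − 6×172 / (10×99)
  = 1 − 1032/990 = 1 − 1.0424 ≈ -0.042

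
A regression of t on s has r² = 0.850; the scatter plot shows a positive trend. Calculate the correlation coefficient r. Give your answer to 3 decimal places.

|r| = √0.850 = 0.922
The association is positive, so r = 0.922.

0.922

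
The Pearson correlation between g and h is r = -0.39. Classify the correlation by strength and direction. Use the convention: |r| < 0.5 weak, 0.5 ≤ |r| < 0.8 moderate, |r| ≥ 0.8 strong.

weak negative

r = -0.39 < 0 so the relationship is negative.
|r| = 0.39, which falls in the weak range.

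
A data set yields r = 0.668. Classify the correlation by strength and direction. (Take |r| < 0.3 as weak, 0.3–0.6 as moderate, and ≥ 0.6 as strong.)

strong positive

r = 0.668 > 0 so the relationship is positive.
|r| = 0.668, which falls in the strong range.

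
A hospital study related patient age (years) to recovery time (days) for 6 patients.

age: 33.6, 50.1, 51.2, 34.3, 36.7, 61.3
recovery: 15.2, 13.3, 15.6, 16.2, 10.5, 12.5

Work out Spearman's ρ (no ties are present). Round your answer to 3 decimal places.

-0.314

Rank age: 1, 4, 5, 2, 3, 6
Rank recovery: 4, 3, 5, 6, 1, 2
d = rank(age) − rank(recovery): -3, 1, 0, -4, 2, 4; Σd² = 46
ρ = 1 − 6Σd² / [n(n²−1)] = 1 − 6×46 / (6×35) = 1 − 276/210 ≈ -0.314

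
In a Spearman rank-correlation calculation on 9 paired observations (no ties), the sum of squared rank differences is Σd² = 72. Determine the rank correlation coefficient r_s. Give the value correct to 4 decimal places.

0.4000

ρ = 1 − 6Σd² / [n(n²−1)] = 1 − 6×72 / (9×80)
  = 1 − 432/720 = 1 − 0.60000 ≈ 0.4000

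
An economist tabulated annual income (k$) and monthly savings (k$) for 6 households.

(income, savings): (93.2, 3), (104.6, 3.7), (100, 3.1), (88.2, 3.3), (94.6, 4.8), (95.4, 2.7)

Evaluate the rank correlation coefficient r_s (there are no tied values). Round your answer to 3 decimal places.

0.086

Rank income: 2, 6, 5, 1, 3, 4
Rank savings: 2, 5, 3, 4, 6, 1
d = rank(income) − rank(savings): 0, 1, 2, -3, -3, 3; Σd² = 32
ρ = 1 − 6Σd² / [n(n²−1)] = 1 − 6×32 / (6×35) = 1 − 192/210 ≈ 0.086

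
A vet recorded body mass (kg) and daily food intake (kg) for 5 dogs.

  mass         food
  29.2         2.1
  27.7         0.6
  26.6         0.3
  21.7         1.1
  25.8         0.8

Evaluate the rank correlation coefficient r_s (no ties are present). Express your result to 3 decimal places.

0.100

Rank mass: 5, 4, 3, 1, 2
Rank food: 5, 2, 1, 4, 3
d = rank(mass) − rank(food): 0, 2, 2, -3, -1; Σd² = 18
ρ = 1 − 6Σd² / [n(n²−1)] = 1 − 6×18 / (5×24) = 1 − 108/120 ≈ 0.100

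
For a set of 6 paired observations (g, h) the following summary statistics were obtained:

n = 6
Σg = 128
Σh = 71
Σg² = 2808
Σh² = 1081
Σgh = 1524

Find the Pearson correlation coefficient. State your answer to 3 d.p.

0.068

r = (nΣgh − ΣgΣh) / √[(nΣg² − (Σg)²)(nΣh² − (Σh)²)]
Numerator: 6×1524 − 128×71 = 56
Denominator: √[(16848 − 16384)(6486 − 5041)] = √[464 × 1445] = 818.8284
r = 56 / 818.8284 ≈ 0.068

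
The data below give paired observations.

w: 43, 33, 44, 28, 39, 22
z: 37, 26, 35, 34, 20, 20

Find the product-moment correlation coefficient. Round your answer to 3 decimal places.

n = 6, Σw = 209, Σz = 172, Σw² = 7663, Σz² = 5226, Σwz = 6161
nΣwz − ΣwΣz = 36966 − 35948 = 1018
nΣw² − (Σw)² = 45978 − 43681 = 2297; nΣz² − (Σz)² = 31356 − 29584 = 1772
r = 1018 / √(2297 × 1772) = 1018 / 2017.4945 ≈ 0.505

0.505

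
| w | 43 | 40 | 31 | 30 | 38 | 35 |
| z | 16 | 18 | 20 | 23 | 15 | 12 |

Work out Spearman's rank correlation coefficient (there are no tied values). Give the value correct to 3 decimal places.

Rank w: 6, 5, 2, 1, 4, 3
Rank z: 3, 4, 5, 6, 2, 1
d = rank(w) − rank(z): 3, 1, -3, -5, 2, 2; Σd² = 52
ρ = 1 − 6Σd² / [n(n²−1)] = 1 − 6×52 / (6×35) = 1 − 312/210 ≈ -0.486

-0.486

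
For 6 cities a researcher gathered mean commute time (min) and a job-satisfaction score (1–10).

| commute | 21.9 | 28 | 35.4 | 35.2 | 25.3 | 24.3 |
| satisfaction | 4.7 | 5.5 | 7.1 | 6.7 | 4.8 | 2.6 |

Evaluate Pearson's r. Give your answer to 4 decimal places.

0.8309

n = 6, Σx = 170.1, Σy = 31.4, Σx² = 4986.39, Σy² = 177.44, Σxy = 928.73
nΣxy − ΣxΣy = 5572.38 − 5341.14 = 231.24
nΣx² − (Σx)² = 29918.34 − 28934.01 = 984.33; nΣy² − (Σy)² = 1064.64 − 985.96 = 78.68
r = 231.24 / √(984.33 × 78.68) = 231.24 / 278.2932 ≈ 0.8309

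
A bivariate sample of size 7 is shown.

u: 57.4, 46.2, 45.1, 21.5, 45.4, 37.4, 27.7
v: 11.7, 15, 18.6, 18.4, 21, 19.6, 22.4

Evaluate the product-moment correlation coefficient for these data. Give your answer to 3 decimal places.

-0.652

n = 7, Σu = 280.7, Σv = 126.7, Σu² = 12152.67, Σv² = 2373.33, Σuv = 4905.96
nΣuv − ΣuΣv = 34341.72 − 35564.69 = -1222.97
nΣu² − (Σu)² = 85068.69 − 78792.49 = 6276.2; nΣv² − (Σv)² = 16613.31 − 16052.89 = 560.42
r = -1222.97 / √(6276.2 × 560.42) = -1222.97 / 1875.4487 ≈ -0.652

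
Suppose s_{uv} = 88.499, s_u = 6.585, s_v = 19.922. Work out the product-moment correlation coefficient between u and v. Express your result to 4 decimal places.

r = Cov(u,v) / (s_u · s_v) = 88.499 / (6.585 × 19.922)
  = 88.499 / 131.1864 ≈ 0.6746

0.6746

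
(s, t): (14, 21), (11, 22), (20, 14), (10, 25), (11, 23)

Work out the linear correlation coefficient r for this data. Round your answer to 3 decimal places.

-0.980

n = 5, Σs = 66, Σt = 105, Σs² = 938, Σt² = 2275, Σst = 1319
nΣst − ΣsΣt = 6595 − 6930 = -335
nΣs² − (Σs)² = 4690 − 4356 = 334; nΣt² − (Σt)² = 11375 − 11025 = 350
r = -335 / √(334 × 350) = -335 / 341.9064 ≈ -0.980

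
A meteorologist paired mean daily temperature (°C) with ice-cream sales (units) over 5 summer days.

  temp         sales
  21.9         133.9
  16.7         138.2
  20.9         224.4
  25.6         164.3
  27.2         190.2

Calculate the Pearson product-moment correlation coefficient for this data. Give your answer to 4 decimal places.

0.3144

n = 5, Σx = 112.3, Σy = 851, Σx² = 2590.51, Σy² = 150554.34, Σxy = 19309.83
nΣxy − ΣxΣy = 96549.15 − 95567.3 = 981.85
nΣx² − (Σx)² = 12952.55 − 12611.29 = 341.26; nΣy² − (Σy)² = 752771.7 − 724201 = 28570.7
r = 981.85 / √(341.26 × 28570.7) = 981.85 / 3122.5049 ≈ 0.3144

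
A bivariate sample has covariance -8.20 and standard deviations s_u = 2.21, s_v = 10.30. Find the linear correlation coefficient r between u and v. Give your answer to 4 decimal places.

-0.3602

r = Cov(u,v) / (s_u · s_v) = -8.20 / (2.21 × 10.30)
  = -8.20 / 22.7630 ≈ -0.3602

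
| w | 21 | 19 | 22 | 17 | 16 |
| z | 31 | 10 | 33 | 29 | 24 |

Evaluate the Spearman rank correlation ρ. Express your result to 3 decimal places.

0.700

Rank w: 4, 3, 5, 2, 1
Rank z: 4, 1, 5, 3, 2
d = rank(w) − rank(z): 0, 2, 0, -1, -1; Σd² = 6
ρ = 1 − 6Σd² / [n(n²−1)] = 1 − 6×6 / (5×24) = 1 − 36/120 ≈ 0.700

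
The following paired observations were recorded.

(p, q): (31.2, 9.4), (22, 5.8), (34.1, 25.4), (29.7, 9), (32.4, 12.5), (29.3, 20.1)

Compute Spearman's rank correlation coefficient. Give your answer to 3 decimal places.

0.657

Rank p: 4, 1, 6, 3, 5, 2
Rank q: 3, 1, 6, 2, 4, 5
d = rank(p) − rank(q): 1, 0, 0, 1, 1, -3; Σd² = 12
ρ = 1 − 6Σd² / [n(n²−1)] = 1 − 6×12 / (6×35) = 1 − 72/210 ≈ 0.657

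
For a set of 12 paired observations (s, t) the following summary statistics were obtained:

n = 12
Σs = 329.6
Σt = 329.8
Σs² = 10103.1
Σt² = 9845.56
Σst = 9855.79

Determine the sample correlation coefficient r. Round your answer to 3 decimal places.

r = (nΣst − ΣsΣt) / √[(nΣs² − (Σs)²)(nΣt² − (Σt)²)]
Numerator: 12×9855.79 − 329.6×329.8 = 9567.4
Denominator: √[(121237.2 − 108636.16)(118146.72 − 108768.04)] = √[12601.04 × 9378.68] = 10871.1141
r = 9567.4 / 10871.1141 ≈ 0.880

0.880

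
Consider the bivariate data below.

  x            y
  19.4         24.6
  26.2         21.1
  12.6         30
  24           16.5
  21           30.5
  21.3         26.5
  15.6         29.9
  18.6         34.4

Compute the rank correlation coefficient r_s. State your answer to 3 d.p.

Rank x: 4, 8, 1, 7, 5, 6, 2, 3
Rank y: 3, 2, 6, 1, 7, 4, 5, 8
d = rank(x) − rank(y): 1, 6, -5, 6, -2, 2, -3, -5; Σd² = 140
ρ = 1 − 6Σd² / [n(n²−1)] = 1 − 6×140 / (8×63) = 1 − 840/504 ≈ -0.667

-0.667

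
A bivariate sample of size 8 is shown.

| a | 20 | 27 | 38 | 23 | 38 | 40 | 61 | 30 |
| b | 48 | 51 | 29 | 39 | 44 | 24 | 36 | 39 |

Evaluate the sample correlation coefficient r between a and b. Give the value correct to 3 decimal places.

-0.483

n = 8, Σa = 277, Σb = 310, Σa² = 10767, Σb² = 12596, Σab = 10334
nΣab − ΣaΣb = 82672 − 85870 = -3198
nΣa² − (Σa)² = 86136 − 76729 = 9407; nΣb² − (Σb)² = 100768 − 96100 = 4668
r = -3198 / √(9407 × 4668) = -3198 / 6626.6037 ≈ -0.483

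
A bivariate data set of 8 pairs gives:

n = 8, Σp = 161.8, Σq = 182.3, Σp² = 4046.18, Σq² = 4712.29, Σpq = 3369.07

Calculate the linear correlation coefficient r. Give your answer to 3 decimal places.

r = (nΣpq − ΣpΣq) / √[(nΣp² − (Σp)²)(nΣq² − (Σq)²)]
Numerator: 8×3369.07 − 161.8×182.3 = -2543.58
Denominator: √[(32369.44 − 26179.24)(37698.32 − 33233.29)] = √[6190.2 × 4465.03] = 5257.3214
r = -2543.58 / 5257.3214 ≈ -0.484

-0.484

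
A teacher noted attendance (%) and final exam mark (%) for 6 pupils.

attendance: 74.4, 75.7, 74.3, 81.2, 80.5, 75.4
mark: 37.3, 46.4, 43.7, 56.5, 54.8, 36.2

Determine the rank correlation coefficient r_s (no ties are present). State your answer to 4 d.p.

Rank attendance: 2, 4, 1, 6, 5, 3
Rank mark: 2, 4, 3, 6, 5, 1
d = rank(attendance) − rank(mark): 0, 0, -2, 0, 0, 2; Σd² = 8
ρ = 1 − 6Σd² / [n(n²−1)] = 1 − 6×8 / (6×35) = 1 − 48/210 ≈ 0.7714

0.7714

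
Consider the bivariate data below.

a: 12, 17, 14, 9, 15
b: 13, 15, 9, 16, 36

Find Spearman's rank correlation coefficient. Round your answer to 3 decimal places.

0.100

Rank a: 2, 5, 3, 1, 4
Rank b: 2, 3, 1, 4, 5
d = rank(a) − rank(b): 0, 2, 2, -3, -1; Σd² = 18
ρ = 1 − 6Σd² / [n(n²−1)] = 1 − 6×18 / (5×24) = 1 − 108/120 ≈ 0.100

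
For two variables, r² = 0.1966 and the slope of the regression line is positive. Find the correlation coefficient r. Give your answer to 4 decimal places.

|r| = √0.1966 = 0.4434
The association is positive, so r = 0.4434.

0.4434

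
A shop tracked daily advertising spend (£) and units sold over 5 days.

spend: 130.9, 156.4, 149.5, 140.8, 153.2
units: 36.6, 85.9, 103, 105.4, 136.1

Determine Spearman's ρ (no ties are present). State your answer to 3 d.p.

Rank spend: 1, 5, 3, 2, 4
Rank units: 1, 2, 3, 4, 5
d = rank(spend) − rank(units): 0, 3, 0, -2, -1; Σd² = 14
ρ = 1 − 6Σd² / [n(n²−1)] = 1 − 6×14 / (5×24) = 1 − 84/120 ≈ 0.300

0.300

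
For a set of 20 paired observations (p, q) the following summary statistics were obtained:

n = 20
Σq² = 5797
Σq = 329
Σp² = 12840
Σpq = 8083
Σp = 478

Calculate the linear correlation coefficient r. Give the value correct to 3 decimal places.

0.298

r = (nΣpq − ΣpΣq) / √[(nΣp² − (Σp)²)(nΣq² − (Σq)²)]
Numerator: 20×8083 − 478×329 = 4398
Denominator: √[(256800 − 228484)(115940 − 108241)] = √[28316 × 7699] = 14764.9885
r = 4398 / 14764.9885 ≈ 0.298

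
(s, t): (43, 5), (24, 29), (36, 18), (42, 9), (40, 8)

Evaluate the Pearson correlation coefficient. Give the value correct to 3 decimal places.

n = 5, Σs = 185, Σt = 69, Σs² = 7085, Σt² = 1335, Σst = 2257
nΣst − ΣsΣt = 11285 − 12765 = -1480
nΣs² − (Σs)² = 35425 − 34225 = 1200; nΣt² − (Σt)² = 6675 − 4761 = 1914
r = -1480 / √(1200 × 1914) = -1480 / 1515.5197 ≈ -0.977

-0.977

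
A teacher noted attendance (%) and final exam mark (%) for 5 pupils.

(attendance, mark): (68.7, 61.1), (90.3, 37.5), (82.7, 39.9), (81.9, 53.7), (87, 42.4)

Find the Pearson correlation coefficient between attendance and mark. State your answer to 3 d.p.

n = 5, Σx = 410.6, Σy = 234.6, Σx² = 33989.68, Σy² = 11412.92, Σxy = 18970.38
nΣxy − ΣxΣy = 94851.9 − 96326.76 = -1474.86
nΣx² − (Σx)² = 169948.4 − 168592.36 = 1356.04; nΣy² − (Σy)² = 57064.6 − 55037.16 = 2027.44
r = -1474.86 / √(1356.04 × 2027.44) = -1474.86 / 1658.0982 ≈ -0.889

-0.889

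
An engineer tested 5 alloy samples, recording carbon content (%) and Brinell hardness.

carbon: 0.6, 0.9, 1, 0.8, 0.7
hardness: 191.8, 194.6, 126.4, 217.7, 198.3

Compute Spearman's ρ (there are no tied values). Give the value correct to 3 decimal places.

Rank carbon: 1, 4, 5, 3, 2
Rank hardness: 2, 3, 1, 5, 4
d = rank(carbon) − rank(hardness): -1, 1, 4, -2, -2; Σd² = 26
ρ = 1 − 6Σd² / [n(n²−1)] = 1 − 6×26 / (5×24) = 1 − 156/120 ≈ -0.300

-0.300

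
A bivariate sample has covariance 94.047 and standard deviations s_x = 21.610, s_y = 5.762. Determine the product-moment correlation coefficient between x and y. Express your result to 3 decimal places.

0.755

r = Cov(x,y) / (s_x · s_y) = 94.047 / (21.610 × 5.762)
  = 94.047 / 124.5168 ≈ 0.755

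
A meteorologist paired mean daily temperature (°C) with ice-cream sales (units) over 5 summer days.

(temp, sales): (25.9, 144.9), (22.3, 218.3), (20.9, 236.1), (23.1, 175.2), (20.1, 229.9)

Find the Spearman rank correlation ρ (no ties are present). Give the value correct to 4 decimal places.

-0.9000

Rank temp: 5, 3, 2, 4, 1
Rank sales: 1, 3, 5, 2, 4
d = rank(temp) − rank(sales): 4, 0, -3, 2, -3; Σd² = 38
ρ = 1 − 6Σd² / [n(n²−1)] = 1 − 6×38 / (5×24) = 1 − 228/120 ≈ -0.9000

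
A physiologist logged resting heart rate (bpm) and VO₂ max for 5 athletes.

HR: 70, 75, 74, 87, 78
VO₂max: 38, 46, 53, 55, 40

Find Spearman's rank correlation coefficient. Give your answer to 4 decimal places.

Rank HR: 1, 3, 2, 5, 4
Rank VO₂max: 1, 3, 4, 5, 2
d = rank(HR) − rank(VO₂max): 0, 0, -2, 0, 2; Σd² = 8
ρ = 1 − 6Σd² / [n(n²−1)] = 1 − 6×8 / (5×24) = 1 − 48/120 ≈ 0.6000

0.6000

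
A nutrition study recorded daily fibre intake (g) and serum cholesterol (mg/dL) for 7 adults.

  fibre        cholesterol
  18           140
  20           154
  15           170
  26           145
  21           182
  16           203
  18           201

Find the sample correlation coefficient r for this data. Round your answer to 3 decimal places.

n = 7, Σx = 134, Σy = 1195, Σx² = 2646, Σy² = 207975, Σxy = 22608
nΣxy − ΣxΣy = 158256 − 160130 = -1874
nΣx² − (Σx)² = 18522 − 17956 = 566; nΣy² − (Σy)² = 1455825 − 1428025 = 27800
r = -1874 / √(566 × 27800) = -1874 / 3966.7115 ≈ -0.472

-0.472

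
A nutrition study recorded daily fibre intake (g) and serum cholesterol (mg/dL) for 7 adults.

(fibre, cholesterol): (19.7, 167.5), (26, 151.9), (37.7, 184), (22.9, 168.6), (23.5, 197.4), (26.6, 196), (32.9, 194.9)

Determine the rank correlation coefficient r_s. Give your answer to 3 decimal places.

Rank fibre: 1, 4, 7, 2, 3, 5, 6
Rank cholesterol: 2, 1, 4, 3, 7, 6, 5
d = rank(fibre) − rank(cholesterol): -1, 3, 3, -1, -4, -1, 1; Σd² = 38
ρ = 1 − 6Σd² / [n(n²−1)] = 1 − 6×38 / (7×48) = 1 − 228/336 ≈ 0.321

0.321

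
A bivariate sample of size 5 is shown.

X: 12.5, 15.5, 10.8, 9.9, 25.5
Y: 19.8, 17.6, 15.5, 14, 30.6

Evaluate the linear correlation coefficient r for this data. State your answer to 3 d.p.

0.959

n = 5, ΣX = 74.2, ΣY = 97.5, ΣX² = 1261.4, ΣY² = 2074.41, ΣXY = 1606.6
nΣXY − ΣXΣY = 8033 − 7234.5 = 798.5
nΣX² − (ΣX)² = 6307 − 5505.64 = 801.36; nΣY² − (ΣY)² = 10372.05 − 9506.25 = 865.8
r = 798.5 / √(801.36 × 865.8) = 798.5 / 832.9571 ≈ 0.959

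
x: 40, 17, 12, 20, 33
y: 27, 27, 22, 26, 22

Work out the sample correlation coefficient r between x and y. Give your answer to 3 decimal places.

0.194

n = 5, Σx = 122, Σy = 124, Σx² = 3522, Σy² = 3102, Σxy = 3049
nΣxy − ΣxΣy = 15245 − 15128 = 117
nΣx² − (Σx)² = 17610 − 14884 = 2726; nΣy² − (Σy)² = 15510 − 15376 = 134
r = 117 / √(2726 × 134) = 117 / 604.3873 ≈ 0.194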